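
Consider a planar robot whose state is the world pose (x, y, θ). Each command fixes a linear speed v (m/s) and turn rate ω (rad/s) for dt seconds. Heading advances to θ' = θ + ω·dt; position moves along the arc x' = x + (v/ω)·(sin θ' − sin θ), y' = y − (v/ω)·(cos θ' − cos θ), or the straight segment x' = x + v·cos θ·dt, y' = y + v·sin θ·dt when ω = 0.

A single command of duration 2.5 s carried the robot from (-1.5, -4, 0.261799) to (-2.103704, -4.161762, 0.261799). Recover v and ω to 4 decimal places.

v = -0.2500, ω = 0.0000

Δθ = 0.261799 − 0.261799 = 0.000000
ω = Δθ/dt = 0.000000/2.5 = 0.0000
ω = 0 → v = (Δx·cos θ + Δy·sin θ)/dt = -0.2500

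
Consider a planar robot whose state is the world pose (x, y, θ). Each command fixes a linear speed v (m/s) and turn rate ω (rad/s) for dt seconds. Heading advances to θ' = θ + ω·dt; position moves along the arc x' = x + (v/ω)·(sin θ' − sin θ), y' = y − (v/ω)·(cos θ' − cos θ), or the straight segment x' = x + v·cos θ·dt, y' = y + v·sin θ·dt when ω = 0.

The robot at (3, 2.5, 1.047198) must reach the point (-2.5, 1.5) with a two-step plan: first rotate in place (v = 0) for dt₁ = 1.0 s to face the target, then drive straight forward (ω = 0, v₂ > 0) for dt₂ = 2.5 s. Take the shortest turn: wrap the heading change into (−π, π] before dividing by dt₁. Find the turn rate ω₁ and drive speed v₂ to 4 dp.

heading to target = atan2(1.5−2.5, -2.5−3) = -2.9617
Δθ = wrap(-2.9617 − 1.0472) = 2.2742; ω₁ = Δθ/dt₁ = 2.2742
distance = √((-2.5−3)² + (1.5−2.5)²) = 5.5902; v₂ = distance/dt₂ = 2.2361

ω₁ = 2.2742, v₂ = 2.2361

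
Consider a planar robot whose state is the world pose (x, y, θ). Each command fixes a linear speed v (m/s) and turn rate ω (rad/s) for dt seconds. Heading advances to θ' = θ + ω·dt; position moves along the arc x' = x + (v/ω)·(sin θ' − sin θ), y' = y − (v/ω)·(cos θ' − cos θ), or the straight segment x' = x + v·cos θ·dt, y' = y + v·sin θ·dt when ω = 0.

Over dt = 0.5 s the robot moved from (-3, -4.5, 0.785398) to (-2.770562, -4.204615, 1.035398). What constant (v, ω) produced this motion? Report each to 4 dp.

v = 0.7500, ω = 0.5000

Δθ = 1.035398 − 0.785398 = 0.250000
ω = Δθ/dt = 0.250000/0.5 = 0.5000
R = −Δy/(cos θ' − cos θ) = 1.5000
v = R·ω = 1.5000·0.5000 = 0.7500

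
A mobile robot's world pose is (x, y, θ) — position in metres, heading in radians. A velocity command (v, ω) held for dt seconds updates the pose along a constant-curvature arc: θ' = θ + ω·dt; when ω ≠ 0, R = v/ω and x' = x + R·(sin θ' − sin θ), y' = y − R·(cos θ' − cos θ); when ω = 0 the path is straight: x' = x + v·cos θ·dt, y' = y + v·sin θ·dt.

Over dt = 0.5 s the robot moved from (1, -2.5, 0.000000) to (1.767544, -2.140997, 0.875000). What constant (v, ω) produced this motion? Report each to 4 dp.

v = 1.7500, ω = 1.7500

Δθ = 0.875000 − 0.000000 = 0.875000
ω = Δθ/dt = 0.875000/0.5 = 1.7500
R = Δx/(sin θ' − sin θ) = 1.0000
v = R·ω = 1.0000·1.7500 = 1.7500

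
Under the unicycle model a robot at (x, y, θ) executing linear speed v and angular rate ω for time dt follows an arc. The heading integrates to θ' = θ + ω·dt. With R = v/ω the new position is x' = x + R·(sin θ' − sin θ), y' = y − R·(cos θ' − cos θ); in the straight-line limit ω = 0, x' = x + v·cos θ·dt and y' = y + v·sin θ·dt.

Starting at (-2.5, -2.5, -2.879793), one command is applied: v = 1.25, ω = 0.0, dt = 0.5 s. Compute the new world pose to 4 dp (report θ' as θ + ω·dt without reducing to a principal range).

θ' = -2.8798 + 0.0·0.5 = -2.8798
ω = 0 → straight: x' = -2.5 + 1.25·cos(-2.8798)·0.5 = -3.1037
y' = -2.5 + 1.25·sin(-2.8798)·0.5 = -2.6618

(-3.1037, -2.6618, -2.8798)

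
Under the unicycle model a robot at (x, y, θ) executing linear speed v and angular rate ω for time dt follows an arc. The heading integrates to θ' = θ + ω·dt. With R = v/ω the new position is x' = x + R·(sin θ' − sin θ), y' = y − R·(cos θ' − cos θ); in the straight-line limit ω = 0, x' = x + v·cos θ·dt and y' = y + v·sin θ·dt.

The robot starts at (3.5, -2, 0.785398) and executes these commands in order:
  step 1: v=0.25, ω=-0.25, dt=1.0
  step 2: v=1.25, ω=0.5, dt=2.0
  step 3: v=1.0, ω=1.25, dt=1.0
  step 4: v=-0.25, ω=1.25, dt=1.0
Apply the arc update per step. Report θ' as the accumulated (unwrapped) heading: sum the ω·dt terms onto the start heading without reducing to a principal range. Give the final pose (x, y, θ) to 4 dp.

step 1: θ'=0.5354 (R=-1.0000) → pose (3.6969, -1.8470, 0.5354)
step 2: θ'=1.5354 (R=2.5000) → pose (4.9199, 0.2146, 1.5354)
step 3: θ'=2.7854 (R=0.8000) → pose (4.3994, 0.9927, 2.7854)
step 4: θ'=4.0354 (R=-0.2000) → pose (4.6250, 1.0549, 4.0354)

(4.6250, 1.0549, 4.0354)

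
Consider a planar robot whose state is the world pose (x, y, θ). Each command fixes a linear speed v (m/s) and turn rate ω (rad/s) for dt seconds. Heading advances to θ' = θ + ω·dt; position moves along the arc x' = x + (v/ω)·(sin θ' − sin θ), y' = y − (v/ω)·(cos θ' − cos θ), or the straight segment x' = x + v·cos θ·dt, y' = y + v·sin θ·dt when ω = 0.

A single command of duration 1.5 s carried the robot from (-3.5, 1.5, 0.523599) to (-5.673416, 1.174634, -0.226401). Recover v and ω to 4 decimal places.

v = -1.5000, ω = -0.5000

Δθ = -0.226401 − 0.523599 = -0.750000
ω = Δθ/dt = -0.750000/1.5 = -0.5000
R = Δx/(sin θ' − sin θ) = 3.0000
v = R·ω = 3.0000·-0.5000 = -1.5000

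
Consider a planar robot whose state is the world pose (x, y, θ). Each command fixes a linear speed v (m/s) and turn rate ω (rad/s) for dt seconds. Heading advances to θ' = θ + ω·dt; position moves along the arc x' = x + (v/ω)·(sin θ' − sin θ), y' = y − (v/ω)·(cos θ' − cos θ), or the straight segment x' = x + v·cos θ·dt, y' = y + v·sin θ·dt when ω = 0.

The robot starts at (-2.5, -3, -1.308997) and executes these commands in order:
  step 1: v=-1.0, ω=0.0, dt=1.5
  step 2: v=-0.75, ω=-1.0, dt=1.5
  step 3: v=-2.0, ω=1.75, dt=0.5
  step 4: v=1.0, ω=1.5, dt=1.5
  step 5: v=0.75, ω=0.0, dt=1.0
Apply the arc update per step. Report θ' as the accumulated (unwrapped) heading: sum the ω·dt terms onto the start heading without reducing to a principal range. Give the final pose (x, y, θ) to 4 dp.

(-0.1703, -0.6113, 0.3160)

step 1: θ'=-1.3090 (straight) → pose (-2.8882, -1.5511, -1.3090)
step 2: θ'=-2.8090 (R=0.7500) → pose (-2.4087, -0.6481, -2.8090)
step 3: θ'=-1.9340 (R=-1.1429) → pose (-1.7135, 0.0261, -1.9340)
step 4: θ'=0.3160 (R=0.6667) → pose (-0.8831, -0.8444, 0.3160)
step 5: θ'=0.3160 (straight) → pose (-0.1703, -0.6113, 0.3160)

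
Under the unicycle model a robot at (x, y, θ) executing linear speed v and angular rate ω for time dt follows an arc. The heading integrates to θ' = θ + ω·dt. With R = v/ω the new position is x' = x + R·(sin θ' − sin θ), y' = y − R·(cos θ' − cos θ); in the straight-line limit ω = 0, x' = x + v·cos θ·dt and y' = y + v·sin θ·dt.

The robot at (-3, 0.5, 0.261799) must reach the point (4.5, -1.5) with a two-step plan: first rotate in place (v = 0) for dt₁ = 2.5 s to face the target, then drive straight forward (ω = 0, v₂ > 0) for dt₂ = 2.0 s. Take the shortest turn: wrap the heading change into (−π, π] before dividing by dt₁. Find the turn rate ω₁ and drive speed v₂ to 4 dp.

heading to target = atan2(-1.5−0.5, 4.5−-3) = -0.2606
Δθ = wrap(-0.2606 − 0.2618) = -0.5224; ω₁ = Δθ/dt₁ = -0.2090
distance = √((4.5−-3)² + (-1.5−0.5)²) = 7.7621; v₂ = distance/dt₂ = 3.8810

ω₁ = -0.2090, v₂ = 3.8810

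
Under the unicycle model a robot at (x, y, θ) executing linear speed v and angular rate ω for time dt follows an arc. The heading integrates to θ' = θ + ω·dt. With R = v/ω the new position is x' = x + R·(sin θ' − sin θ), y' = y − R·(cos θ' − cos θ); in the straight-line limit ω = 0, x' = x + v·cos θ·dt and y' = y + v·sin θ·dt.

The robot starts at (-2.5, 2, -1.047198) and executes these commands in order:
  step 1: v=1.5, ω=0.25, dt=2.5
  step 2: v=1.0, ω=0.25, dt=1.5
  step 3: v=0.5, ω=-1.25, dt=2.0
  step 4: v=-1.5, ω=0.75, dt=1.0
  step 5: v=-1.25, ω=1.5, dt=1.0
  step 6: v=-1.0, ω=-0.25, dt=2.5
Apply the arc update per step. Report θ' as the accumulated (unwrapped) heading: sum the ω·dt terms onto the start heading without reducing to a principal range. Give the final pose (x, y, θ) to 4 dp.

step 1: θ'=-0.4222 (R=6.0000) → pose (0.2376, -0.4731, -0.4222)
step 2: θ'=-0.0472 (R=4.0000) → pose (1.6879, -0.8199, -0.0472)
step 3: θ'=-2.5472 (R=-0.4000) → pose (1.8930, -1.5509, -2.5472)
step 4: θ'=-1.7972 (R=-2.0000) → pose (2.7220, -0.3428, -1.7972)
step 5: θ'=-0.2972 (R=-0.8333) → pose (2.1539, 0.6410, -0.2972)
step 6: θ'=-0.9222 (R=4.0000) → pose (0.1376, 2.0494, -0.9222)

(0.1376, 2.0494, -0.9222)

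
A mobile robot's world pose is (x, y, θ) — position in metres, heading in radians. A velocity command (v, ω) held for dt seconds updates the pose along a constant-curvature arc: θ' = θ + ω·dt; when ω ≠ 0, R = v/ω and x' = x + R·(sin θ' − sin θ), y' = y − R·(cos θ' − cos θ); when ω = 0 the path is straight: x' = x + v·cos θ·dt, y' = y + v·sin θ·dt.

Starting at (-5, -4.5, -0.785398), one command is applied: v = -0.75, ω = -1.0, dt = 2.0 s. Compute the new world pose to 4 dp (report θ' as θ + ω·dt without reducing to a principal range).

θ' = -0.7854 + -1.0·2.0 = -2.7854
R = v/ω = -0.75/-1.0 = 0.7500
x' = -5 + 0.7500·(sin -2.7854 − sin -0.7854) = -4.7312
y' = -4.5 − 0.7500·(cos -2.7854 − cos -0.7854) = -3.2667

(-4.7312, -3.2667, -2.7854)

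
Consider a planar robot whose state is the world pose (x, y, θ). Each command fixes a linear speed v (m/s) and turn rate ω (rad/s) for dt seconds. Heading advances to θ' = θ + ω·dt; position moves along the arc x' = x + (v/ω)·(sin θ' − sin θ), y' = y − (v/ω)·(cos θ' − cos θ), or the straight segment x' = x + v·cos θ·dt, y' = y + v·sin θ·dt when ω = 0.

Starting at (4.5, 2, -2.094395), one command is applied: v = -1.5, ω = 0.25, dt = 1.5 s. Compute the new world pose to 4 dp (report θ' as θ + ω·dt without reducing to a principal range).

θ' = -2.0944 + 0.25·1.5 = -1.7194
R = v/ω = -1.5/0.25 = -6.0000
x' = 4.5 + -6.0000·(sin -1.7194 − sin -2.0944) = 5.2377
y' = 2 − -6.0000·(cos -1.7194 − cos -2.0944) = 4.1117

(5.2377, 4.1117, -1.7194)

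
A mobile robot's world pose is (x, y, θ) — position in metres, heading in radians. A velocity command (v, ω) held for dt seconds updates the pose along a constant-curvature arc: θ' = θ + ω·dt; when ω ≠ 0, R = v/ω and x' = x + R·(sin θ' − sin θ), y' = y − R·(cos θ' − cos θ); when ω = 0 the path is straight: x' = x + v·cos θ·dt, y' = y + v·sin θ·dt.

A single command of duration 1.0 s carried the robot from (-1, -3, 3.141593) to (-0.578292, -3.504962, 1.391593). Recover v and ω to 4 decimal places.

v = -0.7500, ω = -1.7500

Δθ = 1.391593 − 3.141593 = -1.750000
ω = Δθ/dt = -1.750000/1.0 = -1.7500
R = −Δy/(cos θ' − cos θ) = 0.4286
v = R·ω = 0.4286·-1.7500 = -0.7500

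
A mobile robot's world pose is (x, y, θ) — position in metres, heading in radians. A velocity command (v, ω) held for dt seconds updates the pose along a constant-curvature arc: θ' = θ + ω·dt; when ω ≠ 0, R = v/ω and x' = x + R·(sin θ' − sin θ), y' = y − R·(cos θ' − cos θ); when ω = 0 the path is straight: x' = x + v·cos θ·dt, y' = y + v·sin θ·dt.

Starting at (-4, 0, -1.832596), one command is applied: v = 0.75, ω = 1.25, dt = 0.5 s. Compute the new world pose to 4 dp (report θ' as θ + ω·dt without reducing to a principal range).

θ' = -1.8326 + 1.25·0.5 = -1.2076
R = v/ω = 0.75/1.25 = 0.6000
x' = -4 + 0.6000·(sin -1.2076 − sin -1.8326) = -3.9813
y' = 0 − 0.6000·(cos -1.2076 − cos -1.8326) = -0.3685

(-3.9813, -0.3685, -1.2076)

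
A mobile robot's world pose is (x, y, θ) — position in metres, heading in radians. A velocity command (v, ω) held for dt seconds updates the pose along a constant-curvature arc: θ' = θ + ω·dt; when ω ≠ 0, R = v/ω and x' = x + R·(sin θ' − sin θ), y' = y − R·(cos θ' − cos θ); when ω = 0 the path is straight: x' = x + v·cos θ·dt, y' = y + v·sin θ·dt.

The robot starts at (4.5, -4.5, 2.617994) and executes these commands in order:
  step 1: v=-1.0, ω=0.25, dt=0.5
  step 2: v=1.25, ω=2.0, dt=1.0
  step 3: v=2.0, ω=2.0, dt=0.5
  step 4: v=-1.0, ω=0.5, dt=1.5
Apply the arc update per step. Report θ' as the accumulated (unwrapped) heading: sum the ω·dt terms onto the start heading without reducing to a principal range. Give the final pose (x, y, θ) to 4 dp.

(3.1203, -5.9035, 6.4930)

step 1: θ'=2.7430 (R=-4.0000) → pose (4.9475, -4.7223, 2.7430)
step 2: θ'=4.7430 (R=0.6250) → pose (4.0802, -5.3175, 4.7430)
step 3: θ'=5.7430 (R=1.0000) → pose (4.5654, -6.1445, 5.7430)
step 4: θ'=6.4930 (R=-2.0000) → pose (3.1203, -5.9035, 6.4930)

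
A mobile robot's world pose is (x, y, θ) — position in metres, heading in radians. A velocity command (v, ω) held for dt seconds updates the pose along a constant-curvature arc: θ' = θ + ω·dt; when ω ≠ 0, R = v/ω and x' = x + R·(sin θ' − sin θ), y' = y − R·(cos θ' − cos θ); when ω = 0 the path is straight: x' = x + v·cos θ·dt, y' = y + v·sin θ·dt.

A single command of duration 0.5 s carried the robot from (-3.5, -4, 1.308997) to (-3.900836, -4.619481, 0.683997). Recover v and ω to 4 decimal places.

v = -1.5000, ω = -1.2500

Δθ = 0.683997 − 1.308997 = -0.625000
ω = Δθ/dt = -0.625000/0.5 = -1.2500
R = −Δy/(cos θ' − cos θ) = 1.2000
v = R·ω = 1.2000·-1.2500 = -1.5000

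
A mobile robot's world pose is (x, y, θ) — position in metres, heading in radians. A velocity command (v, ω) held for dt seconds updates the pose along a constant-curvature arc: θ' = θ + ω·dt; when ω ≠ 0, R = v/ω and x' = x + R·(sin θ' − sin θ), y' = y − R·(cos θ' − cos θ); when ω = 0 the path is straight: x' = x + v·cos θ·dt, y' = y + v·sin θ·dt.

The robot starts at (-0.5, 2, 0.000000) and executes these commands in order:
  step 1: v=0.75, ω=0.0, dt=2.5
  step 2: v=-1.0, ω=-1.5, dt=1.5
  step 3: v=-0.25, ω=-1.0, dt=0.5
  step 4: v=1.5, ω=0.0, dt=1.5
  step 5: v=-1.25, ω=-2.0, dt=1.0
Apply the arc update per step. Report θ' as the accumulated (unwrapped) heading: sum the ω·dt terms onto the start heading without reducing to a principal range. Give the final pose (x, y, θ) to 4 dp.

(-0.2612, 1.6996, -4.7500)

step 1: θ'=0.0000 (straight) → pose (1.3750, 2.0000, 0.0000)
step 2: θ'=-2.2500 (R=0.6667) → pose (0.8563, 3.0854, -2.2500)
step 3: θ'=-2.7500 (R=0.2500) → pose (0.9554, 3.1595, -2.7500)
step 4: θ'=-2.7500 (straight) → pose (-1.1243, 2.3007, -2.7500)
step 5: θ'=-4.7500 (R=0.6250) → pose (-0.2612, 1.6996, -4.7500)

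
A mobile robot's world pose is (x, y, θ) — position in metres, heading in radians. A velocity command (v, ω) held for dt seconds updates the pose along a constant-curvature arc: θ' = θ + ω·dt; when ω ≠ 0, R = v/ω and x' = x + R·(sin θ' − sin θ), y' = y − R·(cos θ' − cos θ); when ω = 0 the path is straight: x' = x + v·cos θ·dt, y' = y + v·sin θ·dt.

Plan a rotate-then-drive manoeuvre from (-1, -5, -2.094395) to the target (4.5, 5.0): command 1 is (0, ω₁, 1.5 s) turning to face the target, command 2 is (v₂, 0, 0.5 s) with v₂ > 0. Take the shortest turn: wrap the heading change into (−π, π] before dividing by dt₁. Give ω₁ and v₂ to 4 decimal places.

heading to target = atan2(5−-5, 4.5−-1) = 1.0680
Δθ = wrap(1.0680 − -2.0944) = -3.1208; ω₁ = Δθ/dt₁ = -2.0806
distance = √((4.5−-1)² + (5−-5)²) = 11.4127; v₂ = distance/dt₂ = 22.8254

ω₁ = -2.0806, v₂ = 22.8254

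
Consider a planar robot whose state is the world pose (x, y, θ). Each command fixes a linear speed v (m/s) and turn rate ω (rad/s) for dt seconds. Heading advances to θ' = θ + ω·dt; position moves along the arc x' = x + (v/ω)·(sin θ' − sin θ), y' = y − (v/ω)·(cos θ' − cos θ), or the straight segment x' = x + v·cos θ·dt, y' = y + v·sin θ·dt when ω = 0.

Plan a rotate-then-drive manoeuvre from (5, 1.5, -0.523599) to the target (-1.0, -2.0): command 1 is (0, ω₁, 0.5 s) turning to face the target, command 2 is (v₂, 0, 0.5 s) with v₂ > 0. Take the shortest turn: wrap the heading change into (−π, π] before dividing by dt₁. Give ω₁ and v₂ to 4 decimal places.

heading to target = atan2(-2−1.5, -1−5) = -2.6135
Δθ = wrap(-2.6135 − -0.5236) = -2.0899; ω₁ = Δθ/dt₁ = -4.1798
distance = √((-1−5)² + (-2−1.5)²) = 6.9462; v₂ = distance/dt₂ = 13.8924

ω₁ = -4.1798, v₂ = 13.8924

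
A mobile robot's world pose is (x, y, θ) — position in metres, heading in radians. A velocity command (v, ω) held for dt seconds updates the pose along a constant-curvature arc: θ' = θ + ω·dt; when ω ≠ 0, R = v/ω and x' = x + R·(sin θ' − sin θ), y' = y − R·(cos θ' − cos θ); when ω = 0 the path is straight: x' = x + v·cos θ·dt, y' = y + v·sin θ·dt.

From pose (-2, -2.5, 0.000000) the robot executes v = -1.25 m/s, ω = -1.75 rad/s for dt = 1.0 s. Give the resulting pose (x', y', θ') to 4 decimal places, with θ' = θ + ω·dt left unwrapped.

θ' = 0.0000 + -1.75·1.0 = -1.7500
R = v/ω = -1.25/-1.75 = 0.7143
x' = -2 + 0.7143·(sin -1.7500 − sin 0.0000) = -2.7028
y' = -2.5 − 0.7143·(cos -1.7500 − cos 0.0000) = -1.6584

(-2.7028, -1.6584, -1.7500)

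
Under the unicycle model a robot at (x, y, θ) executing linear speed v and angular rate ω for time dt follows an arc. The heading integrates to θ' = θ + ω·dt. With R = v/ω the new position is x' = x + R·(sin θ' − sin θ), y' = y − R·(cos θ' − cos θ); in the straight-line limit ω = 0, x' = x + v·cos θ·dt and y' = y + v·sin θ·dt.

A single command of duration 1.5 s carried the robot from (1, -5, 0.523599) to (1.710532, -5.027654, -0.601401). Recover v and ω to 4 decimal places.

v = 0.5000, ω = -0.7500

Δθ = -0.601401 − 0.523599 = -1.125000
ω = Δθ/dt = -1.125000/1.5 = -0.7500
R = Δx/(sin θ' − sin θ) = -0.6667
v = R·ω = -0.6667·-0.7500 = 0.5000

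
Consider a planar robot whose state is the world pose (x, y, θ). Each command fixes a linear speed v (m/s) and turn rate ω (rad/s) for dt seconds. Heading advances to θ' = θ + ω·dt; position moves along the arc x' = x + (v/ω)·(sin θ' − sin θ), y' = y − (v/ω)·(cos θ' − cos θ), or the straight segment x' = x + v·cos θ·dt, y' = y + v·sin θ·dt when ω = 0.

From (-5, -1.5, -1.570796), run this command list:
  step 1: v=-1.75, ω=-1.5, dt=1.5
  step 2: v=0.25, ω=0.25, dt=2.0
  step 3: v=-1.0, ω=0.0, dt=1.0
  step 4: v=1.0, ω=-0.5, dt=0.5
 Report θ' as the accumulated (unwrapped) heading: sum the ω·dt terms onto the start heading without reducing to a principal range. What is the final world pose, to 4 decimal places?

(-3.0422, -0.4152, -3.5708)

step 1: θ'=-3.8208 (R=1.1667) → pose (-3.1005, -0.5922, -3.8208)
step 2: θ'=-3.3208 (R=1.0000) → pose (-3.5504, -0.3863, -3.3208)
step 3: θ'=-3.3208 (straight) → pose (-2.5664, -0.5646, -3.3208)
step 4: θ'=-3.5708 (R=-2.0000) → pose (-3.0422, -0.4152, -3.5708)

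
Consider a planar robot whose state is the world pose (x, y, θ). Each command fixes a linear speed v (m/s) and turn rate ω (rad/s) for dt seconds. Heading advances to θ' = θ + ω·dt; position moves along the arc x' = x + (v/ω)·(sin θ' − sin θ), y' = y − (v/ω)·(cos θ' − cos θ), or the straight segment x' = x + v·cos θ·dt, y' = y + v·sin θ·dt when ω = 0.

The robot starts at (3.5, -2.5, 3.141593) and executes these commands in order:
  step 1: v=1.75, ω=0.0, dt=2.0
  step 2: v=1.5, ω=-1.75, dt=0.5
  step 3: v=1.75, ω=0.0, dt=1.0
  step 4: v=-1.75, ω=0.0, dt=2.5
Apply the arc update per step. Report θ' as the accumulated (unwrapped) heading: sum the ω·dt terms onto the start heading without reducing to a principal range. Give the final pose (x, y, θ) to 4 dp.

step 1: θ'=3.1416 (straight) → pose (0.0000, -2.5000, 3.1416)
step 2: θ'=2.2666 (R=-0.8571) → pose (-0.6579, -2.1923, 2.2666)
step 3: θ'=2.2666 (straight) → pose (-1.7796, -0.8491, 2.2666)
step 4: θ'=2.2666 (straight) → pose (1.0247, -4.2071, 2.2666)

(1.0247, -4.2071, 2.2666)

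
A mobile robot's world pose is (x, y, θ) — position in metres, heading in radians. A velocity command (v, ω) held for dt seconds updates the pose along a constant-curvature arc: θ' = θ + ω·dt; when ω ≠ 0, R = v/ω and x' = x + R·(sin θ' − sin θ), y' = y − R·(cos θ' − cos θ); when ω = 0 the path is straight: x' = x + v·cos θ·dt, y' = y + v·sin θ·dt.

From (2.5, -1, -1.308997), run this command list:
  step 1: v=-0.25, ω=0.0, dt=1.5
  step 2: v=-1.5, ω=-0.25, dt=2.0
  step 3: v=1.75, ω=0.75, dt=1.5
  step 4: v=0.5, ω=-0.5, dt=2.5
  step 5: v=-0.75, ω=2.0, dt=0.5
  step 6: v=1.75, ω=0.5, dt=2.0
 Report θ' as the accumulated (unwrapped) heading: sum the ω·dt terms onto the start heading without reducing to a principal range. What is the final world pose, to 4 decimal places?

step 1: θ'=-1.3090 (straight) → pose (2.4029, -0.6378, -1.3090)
step 2: θ'=-1.8090 (R=6.0000) → pose (2.3679, 2.3309, -1.8090)
step 3: θ'=-0.6840 (R=2.3333) → pose (3.1609, -0.0282, -0.6840)
step 4: θ'=-1.9340 (R=-1.0000) → pose (3.4638, -1.1585, -1.9340)
step 5: θ'=-0.9340 (R=-0.3750) → pose (3.4148, -0.8023, -0.9340)
step 6: θ'=0.0660 (R=3.5000) → pose (6.4596, -2.2135, 0.0660)

(6.4596, -2.2135, 0.0660)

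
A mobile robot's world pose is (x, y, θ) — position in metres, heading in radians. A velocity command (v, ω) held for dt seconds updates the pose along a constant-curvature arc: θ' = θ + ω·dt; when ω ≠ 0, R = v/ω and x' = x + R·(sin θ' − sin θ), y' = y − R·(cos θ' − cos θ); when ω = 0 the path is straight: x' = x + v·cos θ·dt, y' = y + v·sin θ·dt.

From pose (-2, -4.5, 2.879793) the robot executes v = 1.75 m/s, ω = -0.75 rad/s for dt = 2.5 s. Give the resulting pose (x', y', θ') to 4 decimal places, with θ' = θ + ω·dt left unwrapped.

(-3.3655, -0.9949, 1.0048)

θ' = 2.8798 + -0.75·2.5 = 1.0048
R = v/ω = 1.75/-0.75 = -2.3333
x' = -2 + -2.3333·(sin 1.0048 − sin 2.8798) = -3.3655
y' = -4.5 − -2.3333·(cos 1.0048 − cos 2.8798) = -0.9949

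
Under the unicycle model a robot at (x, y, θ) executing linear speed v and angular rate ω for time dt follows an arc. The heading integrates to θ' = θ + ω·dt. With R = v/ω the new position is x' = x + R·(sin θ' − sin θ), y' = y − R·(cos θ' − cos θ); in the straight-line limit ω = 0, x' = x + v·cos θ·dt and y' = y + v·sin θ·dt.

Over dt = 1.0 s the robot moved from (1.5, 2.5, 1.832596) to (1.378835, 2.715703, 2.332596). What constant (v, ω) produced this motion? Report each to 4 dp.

v = 0.2500, ω = 0.5000

Δθ = 2.332596 − 1.832596 = 0.500000
ω = Δθ/dt = 0.500000/1.0 = 0.5000
R = −Δy/(cos θ' − cos θ) = 0.5000
v = R·ω = 0.5000·0.5000 = 0.2500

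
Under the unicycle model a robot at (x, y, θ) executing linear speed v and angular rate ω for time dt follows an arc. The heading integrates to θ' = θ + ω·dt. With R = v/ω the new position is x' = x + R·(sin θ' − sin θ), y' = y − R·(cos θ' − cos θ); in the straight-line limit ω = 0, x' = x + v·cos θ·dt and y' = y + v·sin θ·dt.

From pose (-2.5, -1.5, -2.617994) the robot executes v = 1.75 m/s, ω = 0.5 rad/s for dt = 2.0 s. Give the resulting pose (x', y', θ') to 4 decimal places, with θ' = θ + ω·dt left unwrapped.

θ' = -2.6180 + 0.5·2.0 = -1.6180
R = v/ω = 1.75/0.5 = 3.5000
x' = -2.5 + 3.5000·(sin -1.6180 − sin -2.6180) = -4.2461
y' = -1.5 − 3.5000·(cos -1.6180 − cos -2.6180) = -4.3660

(-4.2461, -4.3660, -1.6180)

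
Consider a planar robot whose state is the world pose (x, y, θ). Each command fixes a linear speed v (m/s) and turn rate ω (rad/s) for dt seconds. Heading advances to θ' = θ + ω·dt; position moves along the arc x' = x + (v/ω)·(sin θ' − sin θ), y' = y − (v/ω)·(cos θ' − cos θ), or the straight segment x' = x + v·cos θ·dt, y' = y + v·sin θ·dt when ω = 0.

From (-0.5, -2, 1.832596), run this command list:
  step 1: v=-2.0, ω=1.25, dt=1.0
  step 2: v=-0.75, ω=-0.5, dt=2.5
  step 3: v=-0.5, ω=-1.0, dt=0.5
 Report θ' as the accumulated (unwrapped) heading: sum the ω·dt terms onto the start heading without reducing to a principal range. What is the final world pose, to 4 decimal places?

(2.3145, -4.5397, 1.3326)

step 1: θ'=3.0826 (R=-1.6000) → pose (0.9511, -3.1831, 3.0826)
step 2: θ'=1.8326 (R=1.5000) → pose (2.3116, -4.2923, 1.8326)
step 3: θ'=1.3326 (R=0.5000) → pose (2.3145, -4.5397, 1.3326)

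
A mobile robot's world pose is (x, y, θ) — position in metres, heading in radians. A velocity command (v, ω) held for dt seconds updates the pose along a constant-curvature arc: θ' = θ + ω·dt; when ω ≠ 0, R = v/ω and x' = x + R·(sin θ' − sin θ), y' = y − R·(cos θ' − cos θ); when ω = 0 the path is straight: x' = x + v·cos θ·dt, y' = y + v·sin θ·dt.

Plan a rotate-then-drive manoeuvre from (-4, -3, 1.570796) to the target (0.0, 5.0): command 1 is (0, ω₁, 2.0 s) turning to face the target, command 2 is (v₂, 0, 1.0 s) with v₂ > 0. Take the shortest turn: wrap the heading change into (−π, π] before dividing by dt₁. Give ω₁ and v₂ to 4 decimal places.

heading to target = atan2(5−-3, 0−-4) = 1.1071
Δθ = wrap(1.1071 − 1.5708) = -0.4636; ω₁ = Δθ/dt₁ = -0.2318
distance = √((0−-4)² + (5−-3)²) = 8.9443; v₂ = distance/dt₂ = 8.9443

ω₁ = -0.2318, v₂ = 8.9443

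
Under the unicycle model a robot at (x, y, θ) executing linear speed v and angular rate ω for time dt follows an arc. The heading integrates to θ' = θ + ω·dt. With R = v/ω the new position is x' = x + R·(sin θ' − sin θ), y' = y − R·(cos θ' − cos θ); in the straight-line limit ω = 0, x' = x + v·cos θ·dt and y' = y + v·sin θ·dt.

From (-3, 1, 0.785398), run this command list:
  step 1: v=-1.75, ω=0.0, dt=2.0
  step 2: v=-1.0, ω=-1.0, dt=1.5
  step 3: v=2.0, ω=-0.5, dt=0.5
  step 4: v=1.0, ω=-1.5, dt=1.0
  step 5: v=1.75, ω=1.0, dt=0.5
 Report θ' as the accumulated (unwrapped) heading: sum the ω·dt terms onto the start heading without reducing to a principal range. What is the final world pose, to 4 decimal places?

step 1: θ'=0.7854 (straight) → pose (-5.4749, -1.4749, 0.7854)
step 2: θ'=-0.7146 (R=1.0000) → pose (-6.8373, -1.5231, -0.7146)
step 3: θ'=-0.9646 (R=-4.0000) → pose (-6.1713, -2.2656, -0.9646)
step 4: θ'=-2.4646 (R=-0.6667) → pose (-6.3015, -3.1650, -2.4646)
step 5: θ'=-1.9646 (R=1.7500) → pose (-6.8213, -3.8576, -1.9646)

(-6.8213, -3.8576, -1.9646)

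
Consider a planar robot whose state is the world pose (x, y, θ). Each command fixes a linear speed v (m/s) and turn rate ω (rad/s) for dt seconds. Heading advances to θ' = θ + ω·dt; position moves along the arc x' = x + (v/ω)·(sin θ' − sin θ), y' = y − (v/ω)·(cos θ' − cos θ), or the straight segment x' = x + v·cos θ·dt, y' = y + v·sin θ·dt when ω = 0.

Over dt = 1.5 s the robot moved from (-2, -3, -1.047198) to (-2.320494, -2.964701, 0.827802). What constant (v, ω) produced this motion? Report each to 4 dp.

Δθ = 0.827802 − -1.047198 = 1.875000
ω = Δθ/dt = 1.875000/1.5 = 1.2500
R = Δx/(sin θ' − sin θ) = -0.2000
v = R·ω = -0.2000·1.2500 = -0.2500

v = -0.2500, ω = 1.2500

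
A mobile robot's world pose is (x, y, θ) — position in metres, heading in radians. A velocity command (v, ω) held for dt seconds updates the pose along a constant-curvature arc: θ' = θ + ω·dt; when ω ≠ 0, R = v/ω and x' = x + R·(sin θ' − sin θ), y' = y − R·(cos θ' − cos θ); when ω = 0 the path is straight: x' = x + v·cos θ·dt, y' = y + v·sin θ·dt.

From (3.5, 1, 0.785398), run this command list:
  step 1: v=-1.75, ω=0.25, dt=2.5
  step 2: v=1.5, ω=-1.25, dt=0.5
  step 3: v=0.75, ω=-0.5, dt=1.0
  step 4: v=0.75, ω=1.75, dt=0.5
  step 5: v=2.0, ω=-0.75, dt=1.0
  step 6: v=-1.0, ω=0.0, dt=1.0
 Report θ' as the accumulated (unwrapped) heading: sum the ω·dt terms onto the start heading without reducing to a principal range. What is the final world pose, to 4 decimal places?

step 1: θ'=1.4104 (R=-7.0000) → pose (1.5396, -2.8318, 1.4104)
step 2: θ'=0.7854 (R=-1.2000) → pose (1.8757, -2.1749, 0.7854)
step 3: θ'=0.2854 (R=-1.5000) → pose (2.5140, -1.7962, 0.2854)
step 4: θ'=1.1604 (R=0.4286) → pose (2.7863, -1.5560, 1.1604)
step 5: θ'=0.4104 (R=-2.6667) → pose (4.1676, -0.1747, 0.4104)
step 6: θ'=0.4104 (straight) → pose (3.2507, -0.5737, 0.4104)

(3.2507, -0.5737, 0.4104)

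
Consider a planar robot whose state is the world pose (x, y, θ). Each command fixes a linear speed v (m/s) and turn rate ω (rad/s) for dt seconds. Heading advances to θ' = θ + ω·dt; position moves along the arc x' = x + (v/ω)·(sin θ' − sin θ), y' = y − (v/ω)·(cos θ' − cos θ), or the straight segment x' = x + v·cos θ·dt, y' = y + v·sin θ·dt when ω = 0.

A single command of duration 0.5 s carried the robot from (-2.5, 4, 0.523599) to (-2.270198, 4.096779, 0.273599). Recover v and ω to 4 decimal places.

v = 0.5000, ω = -0.5000

Δθ = 0.273599 − 0.523599 = -0.250000
ω = Δθ/dt = -0.250000/0.5 = -0.5000
R = Δx/(sin θ' − sin θ) = -1.0000
v = R·ω = -1.0000·-0.5000 = 0.5000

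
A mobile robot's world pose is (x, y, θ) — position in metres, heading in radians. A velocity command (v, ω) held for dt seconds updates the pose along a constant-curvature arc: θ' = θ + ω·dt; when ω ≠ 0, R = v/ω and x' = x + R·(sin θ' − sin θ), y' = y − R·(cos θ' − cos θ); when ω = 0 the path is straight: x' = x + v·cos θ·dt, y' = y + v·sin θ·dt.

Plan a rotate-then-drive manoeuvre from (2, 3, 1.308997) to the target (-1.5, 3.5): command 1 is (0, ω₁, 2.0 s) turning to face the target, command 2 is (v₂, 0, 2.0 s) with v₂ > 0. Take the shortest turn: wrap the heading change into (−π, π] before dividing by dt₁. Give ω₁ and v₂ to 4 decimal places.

ω₁ = 0.8453, v₂ = 1.7678

heading to target = atan2(3.5−3, -1.5−2) = 2.9997
Δθ = wrap(2.9997 − 1.3090) = 1.6907; ω₁ = Δθ/dt₁ = 0.8453
distance = √((-1.5−2)² + (3.5−3)²) = 3.5355; v₂ = distance/dt₂ = 1.7678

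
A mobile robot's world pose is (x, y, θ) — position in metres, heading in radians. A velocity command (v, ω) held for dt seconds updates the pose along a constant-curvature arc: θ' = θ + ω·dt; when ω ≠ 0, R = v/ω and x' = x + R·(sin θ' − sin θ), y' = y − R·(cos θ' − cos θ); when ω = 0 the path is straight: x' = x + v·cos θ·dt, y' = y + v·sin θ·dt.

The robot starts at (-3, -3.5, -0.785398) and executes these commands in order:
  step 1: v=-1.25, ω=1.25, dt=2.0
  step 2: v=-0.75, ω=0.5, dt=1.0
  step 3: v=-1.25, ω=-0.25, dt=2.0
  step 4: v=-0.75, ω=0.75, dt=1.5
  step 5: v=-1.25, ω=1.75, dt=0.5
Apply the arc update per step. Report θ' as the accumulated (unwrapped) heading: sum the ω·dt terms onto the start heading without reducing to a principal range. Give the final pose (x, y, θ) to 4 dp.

step 1: θ'=1.7146 (R=-1.0000) → pose (-4.6968, -4.3504, 1.7146)
step 2: θ'=2.2146 (R=-1.5000) → pose (-4.4120, -5.0358, 2.2146)
step 3: θ'=1.7146 (R=5.0000) → pose (-3.4627, -7.3205, 1.7146)
step 4: θ'=2.8396 (R=-1.0000) → pose (-2.7704, -8.1319, 2.8396)
step 5: θ'=3.7146 (R=-0.7143) → pose (-2.1707, -8.0502, 3.7146)

(-2.1707, -8.0502, 3.7146)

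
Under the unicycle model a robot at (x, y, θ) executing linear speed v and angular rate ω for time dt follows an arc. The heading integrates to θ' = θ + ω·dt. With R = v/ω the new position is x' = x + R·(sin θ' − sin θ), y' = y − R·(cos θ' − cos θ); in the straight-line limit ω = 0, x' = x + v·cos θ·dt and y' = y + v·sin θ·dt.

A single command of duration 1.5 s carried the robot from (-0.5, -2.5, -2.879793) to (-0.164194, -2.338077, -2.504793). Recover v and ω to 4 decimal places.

Δθ = -2.504793 − -2.879793 = 0.375000
ω = Δθ/dt = 0.375000/1.5 = 0.2500
R = Δx/(sin θ' − sin θ) = -1.0000
v = R·ω = -1.0000·0.2500 = -0.2500

v = -0.2500, ω = 0.2500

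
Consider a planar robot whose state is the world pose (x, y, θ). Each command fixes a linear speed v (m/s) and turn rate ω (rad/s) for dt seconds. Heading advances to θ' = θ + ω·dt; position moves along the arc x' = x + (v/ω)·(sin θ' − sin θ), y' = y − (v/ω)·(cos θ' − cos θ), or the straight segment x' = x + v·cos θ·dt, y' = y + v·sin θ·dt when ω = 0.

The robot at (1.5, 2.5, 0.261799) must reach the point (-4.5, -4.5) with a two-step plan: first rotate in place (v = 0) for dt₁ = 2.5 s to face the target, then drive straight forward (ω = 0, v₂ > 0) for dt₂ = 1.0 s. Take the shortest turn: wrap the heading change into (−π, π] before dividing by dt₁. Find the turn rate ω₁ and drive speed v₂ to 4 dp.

ω₁ = -1.0165, v₂ = 9.2195

heading to target = atan2(-4.5−2.5, -4.5−1.5) = -2.2794
Δθ = wrap(-2.2794 − 0.2618) = -2.5412; ω₁ = Δθ/dt₁ = -1.0165
distance = √((-4.5−1.5)² + (-4.5−2.5)²) = 9.2195; v₂ = distance/dt₂ = 9.2195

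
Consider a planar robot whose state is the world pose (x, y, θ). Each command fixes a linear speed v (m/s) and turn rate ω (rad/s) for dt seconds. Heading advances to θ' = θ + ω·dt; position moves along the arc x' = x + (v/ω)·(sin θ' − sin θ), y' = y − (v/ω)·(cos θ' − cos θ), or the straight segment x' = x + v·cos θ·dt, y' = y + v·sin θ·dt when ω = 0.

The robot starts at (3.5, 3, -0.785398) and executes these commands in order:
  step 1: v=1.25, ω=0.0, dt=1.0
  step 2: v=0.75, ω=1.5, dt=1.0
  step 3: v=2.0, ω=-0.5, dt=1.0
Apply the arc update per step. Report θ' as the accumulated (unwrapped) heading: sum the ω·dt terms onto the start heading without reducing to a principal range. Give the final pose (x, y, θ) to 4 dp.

(6.8345, 2.9788, 0.2146)

step 1: θ'=-0.7854 (straight) → pose (4.3839, 2.1161, -0.7854)
step 2: θ'=0.7146 (R=0.5000) → pose (5.0651, 2.0920, 0.7146)
step 3: θ'=0.2146 (R=-4.0000) → pose (6.8345, 2.9788, 0.2146)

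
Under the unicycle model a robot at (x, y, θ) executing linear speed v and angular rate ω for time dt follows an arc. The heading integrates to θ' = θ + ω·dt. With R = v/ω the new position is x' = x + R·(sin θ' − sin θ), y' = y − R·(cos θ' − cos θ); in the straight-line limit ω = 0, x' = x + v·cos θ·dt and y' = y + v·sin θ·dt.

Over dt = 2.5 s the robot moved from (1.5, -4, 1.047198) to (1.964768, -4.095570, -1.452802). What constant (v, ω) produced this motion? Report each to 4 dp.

v = 0.2500, ω = -1.0000

Δθ = -1.452802 − 1.047198 = -2.500000
ω = Δθ/dt = -2.500000/2.5 = -1.0000
R = Δx/(sin θ' − sin θ) = -0.2500
v = R·ω = -0.2500·-1.0000 = 0.2500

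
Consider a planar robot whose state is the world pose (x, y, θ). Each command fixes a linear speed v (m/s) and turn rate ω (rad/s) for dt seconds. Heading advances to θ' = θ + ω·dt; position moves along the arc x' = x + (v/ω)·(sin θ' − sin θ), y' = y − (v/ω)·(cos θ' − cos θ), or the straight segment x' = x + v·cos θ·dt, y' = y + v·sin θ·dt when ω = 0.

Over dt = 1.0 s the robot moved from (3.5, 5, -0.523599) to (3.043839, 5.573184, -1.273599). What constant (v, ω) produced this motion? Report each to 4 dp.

v = -0.7500, ω = -0.7500

Δθ = -1.273599 − -0.523599 = -0.750000
ω = Δθ/dt = -0.750000/1.0 = -0.7500
R = −Δy/(cos θ' − cos θ) = 1.0000
v = R·ω = 1.0000·-0.7500 = -0.7500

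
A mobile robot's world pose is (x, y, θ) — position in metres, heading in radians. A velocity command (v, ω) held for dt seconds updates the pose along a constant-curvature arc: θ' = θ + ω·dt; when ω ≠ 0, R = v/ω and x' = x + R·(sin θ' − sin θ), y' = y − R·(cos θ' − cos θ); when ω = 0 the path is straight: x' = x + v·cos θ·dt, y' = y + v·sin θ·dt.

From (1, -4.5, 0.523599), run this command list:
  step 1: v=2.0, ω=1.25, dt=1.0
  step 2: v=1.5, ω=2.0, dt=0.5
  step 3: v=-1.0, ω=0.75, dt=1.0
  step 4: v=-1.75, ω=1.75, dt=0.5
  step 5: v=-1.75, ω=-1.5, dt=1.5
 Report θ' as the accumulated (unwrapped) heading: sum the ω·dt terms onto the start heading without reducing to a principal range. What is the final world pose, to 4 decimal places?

step 1: θ'=1.7736 (R=1.6000) → pose (1.7672, -2.7921, 1.7736)
step 2: θ'=2.7736 (R=0.7500) → pose (1.3024, -2.2434, 2.7736)
step 3: θ'=3.5236 (R=-1.3333) → pose (2.2791, -2.2365, 3.5236)
step 4: θ'=4.3986 (R=-1.0000) → pose (2.8575, -1.6173, 4.3986)
step 5: θ'=2.1486 (R=1.1667) → pose (4.9445, -1.3402, 2.1486)

(4.9445, -1.3402, 2.1486)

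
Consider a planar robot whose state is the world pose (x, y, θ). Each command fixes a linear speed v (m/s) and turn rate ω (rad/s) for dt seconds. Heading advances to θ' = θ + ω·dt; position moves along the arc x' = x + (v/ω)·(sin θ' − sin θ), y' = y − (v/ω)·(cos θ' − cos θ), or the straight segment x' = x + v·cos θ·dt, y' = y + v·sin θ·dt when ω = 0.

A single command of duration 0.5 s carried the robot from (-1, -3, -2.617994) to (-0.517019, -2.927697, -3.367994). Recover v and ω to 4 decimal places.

Δθ = -3.367994 − -2.617994 = -0.750000
ω = Δθ/dt = -0.750000/0.5 = -1.5000
R = Δx/(sin θ' − sin θ) = 0.6667
v = R·ω = 0.6667·-1.5000 = -1.0000

v = -1.0000, ω = -1.5000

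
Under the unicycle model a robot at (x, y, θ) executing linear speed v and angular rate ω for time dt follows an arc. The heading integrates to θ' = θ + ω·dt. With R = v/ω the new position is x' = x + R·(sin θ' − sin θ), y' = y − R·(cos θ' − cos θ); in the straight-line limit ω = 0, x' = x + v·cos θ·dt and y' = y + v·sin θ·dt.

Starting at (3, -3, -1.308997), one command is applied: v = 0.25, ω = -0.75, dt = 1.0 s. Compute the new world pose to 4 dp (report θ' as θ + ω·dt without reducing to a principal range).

θ' = -1.3090 + -0.75·1.0 = -2.0590
R = v/ω = 0.25/-0.75 = -0.3333
x' = 3 + -0.3333·(sin -2.0590 − sin -1.3090) = 2.9724
y' = -3 − -0.3333·(cos -2.0590 − cos -1.3090) = -3.2426

(2.9724, -3.2426, -2.0590)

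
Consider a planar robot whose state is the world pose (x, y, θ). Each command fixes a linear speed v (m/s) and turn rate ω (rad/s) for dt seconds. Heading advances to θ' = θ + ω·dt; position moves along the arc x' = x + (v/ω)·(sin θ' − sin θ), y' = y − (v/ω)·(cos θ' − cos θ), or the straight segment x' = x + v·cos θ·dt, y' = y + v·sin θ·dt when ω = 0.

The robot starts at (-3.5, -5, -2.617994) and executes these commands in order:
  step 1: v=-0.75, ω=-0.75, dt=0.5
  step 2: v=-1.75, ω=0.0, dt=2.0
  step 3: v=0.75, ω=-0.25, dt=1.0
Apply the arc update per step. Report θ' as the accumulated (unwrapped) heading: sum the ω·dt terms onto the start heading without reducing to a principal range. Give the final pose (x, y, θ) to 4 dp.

(-0.4345, -4.3765, -3.2430)

step 1: θ'=-2.9930 (R=1.0000) → pose (-3.1481, -4.8770, -2.9930)
step 2: θ'=-2.9930 (straight) → pose (0.3134, -4.3589, -2.9930)
step 3: θ'=-3.2430 (R=-3.0000) → pose (-0.4345, -4.3765, -3.2430)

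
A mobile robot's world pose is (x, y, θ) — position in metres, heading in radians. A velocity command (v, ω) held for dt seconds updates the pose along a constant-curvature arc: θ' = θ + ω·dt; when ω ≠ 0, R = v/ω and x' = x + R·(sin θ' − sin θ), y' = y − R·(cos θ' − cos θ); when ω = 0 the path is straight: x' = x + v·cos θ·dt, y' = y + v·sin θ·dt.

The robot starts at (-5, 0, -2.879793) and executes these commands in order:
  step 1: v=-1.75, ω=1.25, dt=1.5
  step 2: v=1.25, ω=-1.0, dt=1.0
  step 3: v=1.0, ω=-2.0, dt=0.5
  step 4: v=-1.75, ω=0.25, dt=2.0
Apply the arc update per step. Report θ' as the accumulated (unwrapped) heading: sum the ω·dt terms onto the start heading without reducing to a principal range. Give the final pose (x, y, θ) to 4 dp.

step 1: θ'=-1.0048 (R=-1.4000) → pose (-4.1807, 2.1031, -1.0048)
step 2: θ'=-2.0048 (R=-1.2500) → pose (-4.1016, 0.9071, -2.0048)
step 3: θ'=-3.0048 (R=-0.5000) → pose (-4.4871, 0.6220, -3.0048)
step 4: θ'=-2.5048 (R=-7.0000) → pose (-1.2793, 1.9286, -2.5048)

(-1.2793, 1.9286, -2.5048)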